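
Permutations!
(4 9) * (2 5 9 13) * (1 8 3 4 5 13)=[0, 8, 13, 4, 1, 9, 6, 7, 3, 5, 10, 11, 12, 2]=(1 8 3 4)(2 13)(5 9)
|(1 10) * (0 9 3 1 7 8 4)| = |(0 9 3 1 10 7 8 4)| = 8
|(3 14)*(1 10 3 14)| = 3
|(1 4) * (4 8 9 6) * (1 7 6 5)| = 12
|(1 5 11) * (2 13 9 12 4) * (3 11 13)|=|(1 5 13 9 12 4 2 3 11)|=9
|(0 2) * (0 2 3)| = 2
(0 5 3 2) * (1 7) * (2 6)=(0 5 3 6 2)(1 7)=[5, 7, 0, 6, 4, 3, 2, 1]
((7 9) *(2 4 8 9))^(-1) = ((2 4 8 9 7))^(-1) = (2 7 9 8 4)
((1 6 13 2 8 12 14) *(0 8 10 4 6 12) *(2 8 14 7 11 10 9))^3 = ((0 14 1 12 7 11 10 4 6 13 8)(2 9))^3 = (0 12 10 13 14 7 4 8 1 11 6)(2 9)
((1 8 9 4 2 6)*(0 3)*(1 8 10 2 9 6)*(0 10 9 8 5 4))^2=(0 10 1)(2 9 3)(4 6)(5 8)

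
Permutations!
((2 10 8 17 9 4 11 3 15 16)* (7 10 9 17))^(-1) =(17)(2 16 15 3 11 4 9)(7 8 10)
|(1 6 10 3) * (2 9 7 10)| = 7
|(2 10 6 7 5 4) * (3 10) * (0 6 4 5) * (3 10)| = 3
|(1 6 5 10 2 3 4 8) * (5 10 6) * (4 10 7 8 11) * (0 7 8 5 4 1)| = 15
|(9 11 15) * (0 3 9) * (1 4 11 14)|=8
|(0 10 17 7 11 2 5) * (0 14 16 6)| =10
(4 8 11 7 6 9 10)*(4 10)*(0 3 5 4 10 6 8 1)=[3, 0, 2, 5, 1, 4, 9, 8, 11, 10, 6, 7]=(0 3 5 4 1)(6 9 10)(7 8 11)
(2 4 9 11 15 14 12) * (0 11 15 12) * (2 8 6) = (0 11 12 8 6 2 4 9 15 14) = [11, 1, 4, 3, 9, 5, 2, 7, 6, 15, 10, 12, 8, 13, 0, 14]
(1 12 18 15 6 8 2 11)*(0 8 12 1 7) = [8, 1, 11, 3, 4, 5, 12, 0, 2, 9, 10, 7, 18, 13, 14, 6, 16, 17, 15] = (0 8 2 11 7)(6 12 18 15)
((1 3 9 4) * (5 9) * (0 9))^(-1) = (0 5 3 1 4 9)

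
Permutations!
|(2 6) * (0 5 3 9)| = |(0 5 3 9)(2 6)| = 4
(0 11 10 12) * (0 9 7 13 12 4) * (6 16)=[11, 1, 2, 3, 0, 5, 16, 13, 8, 7, 4, 10, 9, 12, 14, 15, 6]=(0 11 10 4)(6 16)(7 13 12 9)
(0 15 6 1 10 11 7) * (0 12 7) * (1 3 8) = (0 15 6 3 8 1 10 11)(7 12) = [15, 10, 2, 8, 4, 5, 3, 12, 1, 9, 11, 0, 7, 13, 14, 6]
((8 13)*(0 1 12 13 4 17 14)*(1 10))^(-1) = ((0 10 1 12 13 8 4 17 14))^(-1) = (0 14 17 4 8 13 12 1 10)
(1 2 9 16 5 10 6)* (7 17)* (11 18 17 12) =(1 2 9 16 5 10 6)(7 12 11 18 17) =[0, 2, 9, 3, 4, 10, 1, 12, 8, 16, 6, 18, 11, 13, 14, 15, 5, 7, 17]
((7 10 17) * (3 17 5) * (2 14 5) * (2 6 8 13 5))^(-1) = (2 14)(3 5 13 8 6 10 7 17)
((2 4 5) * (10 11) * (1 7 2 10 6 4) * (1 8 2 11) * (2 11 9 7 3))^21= ((1 3 2 8 11 6 4 5 10)(7 9))^21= (1 8 4)(2 6 10)(3 11 5)(7 9)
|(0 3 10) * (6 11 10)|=|(0 3 6 11 10)|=5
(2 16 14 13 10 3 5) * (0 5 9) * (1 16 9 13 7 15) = (0 5 2 9)(1 16 14 7 15)(3 13 10) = [5, 16, 9, 13, 4, 2, 6, 15, 8, 0, 3, 11, 12, 10, 7, 1, 14]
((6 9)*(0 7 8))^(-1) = (0 8 7)(6 9) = ((0 7 8)(6 9))^(-1)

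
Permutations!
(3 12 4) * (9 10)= [0, 1, 2, 12, 3, 5, 6, 7, 8, 10, 9, 11, 4]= (3 12 4)(9 10)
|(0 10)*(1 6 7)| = 6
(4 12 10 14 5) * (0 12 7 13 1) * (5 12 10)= (0 10 14 12 5 4 7 13 1)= [10, 0, 2, 3, 7, 4, 6, 13, 8, 9, 14, 11, 5, 1, 12]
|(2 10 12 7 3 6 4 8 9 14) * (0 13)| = |(0 13)(2 10 12 7 3 6 4 8 9 14)| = 10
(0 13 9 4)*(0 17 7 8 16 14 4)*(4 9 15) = (0 13 15 4 17 7 8 16 14 9) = [13, 1, 2, 3, 17, 5, 6, 8, 16, 0, 10, 11, 12, 15, 9, 4, 14, 7]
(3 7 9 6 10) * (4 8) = (3 7 9 6 10)(4 8) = [0, 1, 2, 7, 8, 5, 10, 9, 4, 6, 3]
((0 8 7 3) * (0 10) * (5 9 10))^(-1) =(0 10 9 5 3 7 8)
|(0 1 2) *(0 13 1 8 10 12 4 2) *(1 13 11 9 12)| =|(13)(0 8 10 1)(2 11 9 12 4)| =20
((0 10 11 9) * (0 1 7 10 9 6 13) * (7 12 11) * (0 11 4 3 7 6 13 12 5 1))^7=((0 9)(1 5)(3 7 10 6 12 4)(11 13))^7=(0 9)(1 5)(3 7 10 6 12 4)(11 13)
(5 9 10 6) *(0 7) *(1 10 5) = (0 7)(1 10 6)(5 9) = [7, 10, 2, 3, 4, 9, 1, 0, 8, 5, 6]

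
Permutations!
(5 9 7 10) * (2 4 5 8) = (2 4 5 9 7 10 8) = [0, 1, 4, 3, 5, 9, 6, 10, 2, 7, 8]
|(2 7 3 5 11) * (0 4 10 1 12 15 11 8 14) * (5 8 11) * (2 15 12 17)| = 30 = |(0 4 10 1 17 2 7 3 8 14)(5 11 15)|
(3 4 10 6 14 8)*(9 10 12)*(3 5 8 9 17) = [0, 1, 2, 4, 12, 8, 14, 7, 5, 10, 6, 11, 17, 13, 9, 15, 16, 3] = (3 4 12 17)(5 8)(6 14 9 10)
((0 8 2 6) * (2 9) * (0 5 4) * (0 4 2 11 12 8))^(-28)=(12)(2 5 6)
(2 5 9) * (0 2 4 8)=(0 2 5 9 4 8)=[2, 1, 5, 3, 8, 9, 6, 7, 0, 4]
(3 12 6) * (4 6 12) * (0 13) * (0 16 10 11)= (0 13 16 10 11)(3 4 6)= [13, 1, 2, 4, 6, 5, 3, 7, 8, 9, 11, 0, 12, 16, 14, 15, 10]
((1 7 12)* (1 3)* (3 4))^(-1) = ((1 7 12 4 3))^(-1) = (1 3 4 12 7)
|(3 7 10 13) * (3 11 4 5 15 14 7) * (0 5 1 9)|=|(0 5 15 14 7 10 13 11 4 1 9)|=11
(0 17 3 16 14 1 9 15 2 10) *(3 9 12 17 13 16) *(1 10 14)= [13, 12, 14, 3, 4, 5, 6, 7, 8, 15, 0, 11, 17, 16, 10, 2, 1, 9]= (0 13 16 1 12 17 9 15 2 14 10)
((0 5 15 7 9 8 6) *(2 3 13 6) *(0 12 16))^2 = ((0 5 15 7 9 8 2 3 13 6 12 16))^2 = (0 15 9 2 13 12)(3 6 16 5 7 8)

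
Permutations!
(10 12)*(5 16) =(5 16)(10 12) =[0, 1, 2, 3, 4, 16, 6, 7, 8, 9, 12, 11, 10, 13, 14, 15, 5]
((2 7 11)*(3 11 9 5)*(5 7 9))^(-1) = ((2 9 7 5 3 11))^(-1) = (2 11 3 5 7 9)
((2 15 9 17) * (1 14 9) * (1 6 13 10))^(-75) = (1 6 17)(2 14 13)(9 10 15)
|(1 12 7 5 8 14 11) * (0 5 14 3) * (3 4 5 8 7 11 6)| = |(0 8 4 5 7 14 6 3)(1 12 11)| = 24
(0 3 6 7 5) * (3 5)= (0 5)(3 6 7)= [5, 1, 2, 6, 4, 0, 7, 3]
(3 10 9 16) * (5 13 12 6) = [0, 1, 2, 10, 4, 13, 5, 7, 8, 16, 9, 11, 6, 12, 14, 15, 3] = (3 10 9 16)(5 13 12 6)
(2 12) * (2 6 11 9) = (2 12 6 11 9) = [0, 1, 12, 3, 4, 5, 11, 7, 8, 2, 10, 9, 6]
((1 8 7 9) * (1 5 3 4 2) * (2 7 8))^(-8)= (3 7 5 4 9)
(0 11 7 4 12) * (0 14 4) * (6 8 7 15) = (0 11 15 6 8 7)(4 12 14) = [11, 1, 2, 3, 12, 5, 8, 0, 7, 9, 10, 15, 14, 13, 4, 6]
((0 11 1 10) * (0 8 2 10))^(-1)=((0 11 1)(2 10 8))^(-1)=(0 1 11)(2 8 10)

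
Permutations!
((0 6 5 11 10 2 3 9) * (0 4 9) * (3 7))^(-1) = (0 3 7 2 10 11 5 6)(4 9)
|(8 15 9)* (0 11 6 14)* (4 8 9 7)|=4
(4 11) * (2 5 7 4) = (2 5 7 4 11) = [0, 1, 5, 3, 11, 7, 6, 4, 8, 9, 10, 2]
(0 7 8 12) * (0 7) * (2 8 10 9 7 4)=(2 8 12 4)(7 10 9)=[0, 1, 8, 3, 2, 5, 6, 10, 12, 7, 9, 11, 4]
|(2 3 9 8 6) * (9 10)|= |(2 3 10 9 8 6)|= 6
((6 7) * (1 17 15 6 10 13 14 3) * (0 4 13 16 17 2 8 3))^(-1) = (0 14 13 4)(1 3 8 2)(6 15 17 16 10 7)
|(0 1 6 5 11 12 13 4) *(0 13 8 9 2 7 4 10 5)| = 30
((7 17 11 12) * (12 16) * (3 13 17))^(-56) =(17) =((3 13 17 11 16 12 7))^(-56)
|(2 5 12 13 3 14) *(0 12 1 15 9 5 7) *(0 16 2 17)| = 12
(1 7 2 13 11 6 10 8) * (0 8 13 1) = (0 8)(1 7 2)(6 10 13 11) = [8, 7, 1, 3, 4, 5, 10, 2, 0, 9, 13, 6, 12, 11]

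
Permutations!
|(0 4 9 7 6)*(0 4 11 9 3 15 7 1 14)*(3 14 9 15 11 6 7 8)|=|(0 6 4 14)(1 9)(3 11 15 8)|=4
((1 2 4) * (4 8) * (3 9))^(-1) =((1 2 8 4)(3 9))^(-1) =(1 4 8 2)(3 9)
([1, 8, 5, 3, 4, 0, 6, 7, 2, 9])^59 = [5, 0, 8, 3, 4, 2, 6, 7, 1, 9]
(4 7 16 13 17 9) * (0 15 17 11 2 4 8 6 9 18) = (0 15 17 18)(2 4 7 16 13 11)(6 9 8) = [15, 1, 4, 3, 7, 5, 9, 16, 6, 8, 10, 2, 12, 11, 14, 17, 13, 18, 0]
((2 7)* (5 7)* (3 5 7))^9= ((2 7)(3 5))^9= (2 7)(3 5)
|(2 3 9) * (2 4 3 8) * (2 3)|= 5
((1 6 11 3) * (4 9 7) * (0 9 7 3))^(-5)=(0 9 3 1 6 11)(4 7)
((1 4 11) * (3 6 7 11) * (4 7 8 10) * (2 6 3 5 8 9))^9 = ((1 7 11)(2 6 9)(4 5 8 10))^9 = (11)(4 5 8 10)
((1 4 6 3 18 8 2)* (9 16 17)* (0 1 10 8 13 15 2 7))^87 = (0 6 13 10)(1 3 15 8)(2 7 4 18)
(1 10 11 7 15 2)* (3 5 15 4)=[0, 10, 1, 5, 3, 15, 6, 4, 8, 9, 11, 7, 12, 13, 14, 2]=(1 10 11 7 4 3 5 15 2)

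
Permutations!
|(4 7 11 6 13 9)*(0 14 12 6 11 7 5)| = 8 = |(0 14 12 6 13 9 4 5)|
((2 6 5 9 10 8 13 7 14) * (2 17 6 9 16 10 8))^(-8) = ((2 9 8 13 7 14 17 6 5 16 10))^(-8) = (2 13 17 16 9 7 6 10 8 14 5)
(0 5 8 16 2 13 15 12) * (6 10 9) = (0 5 8 16 2 13 15 12)(6 10 9) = [5, 1, 13, 3, 4, 8, 10, 7, 16, 6, 9, 11, 0, 15, 14, 12, 2]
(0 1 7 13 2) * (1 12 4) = (0 12 4 1 7 13 2) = [12, 7, 0, 3, 1, 5, 6, 13, 8, 9, 10, 11, 4, 2]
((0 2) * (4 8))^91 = (0 2)(4 8) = ((0 2)(4 8))^91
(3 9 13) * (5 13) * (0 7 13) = (0 7 13 3 9 5) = [7, 1, 2, 9, 4, 0, 6, 13, 8, 5, 10, 11, 12, 3]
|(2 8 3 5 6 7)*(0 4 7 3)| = 15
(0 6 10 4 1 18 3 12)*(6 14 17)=[14, 18, 2, 12, 1, 5, 10, 7, 8, 9, 4, 11, 0, 13, 17, 15, 16, 6, 3]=(0 14 17 6 10 4 1 18 3 12)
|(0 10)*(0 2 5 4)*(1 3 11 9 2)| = 9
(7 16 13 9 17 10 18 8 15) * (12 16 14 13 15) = (7 14 13 9 17 10 18 8 12 16 15) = [0, 1, 2, 3, 4, 5, 6, 14, 12, 17, 18, 11, 16, 9, 13, 7, 15, 10, 8]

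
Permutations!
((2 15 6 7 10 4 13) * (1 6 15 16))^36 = ((1 6 7 10 4 13 2 16))^36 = (1 4)(2 7)(6 13)(10 16)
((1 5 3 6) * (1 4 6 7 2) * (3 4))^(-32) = ((1 5 4 6 3 7 2))^(-32) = (1 6 2 4 7 5 3)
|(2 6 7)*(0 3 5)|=3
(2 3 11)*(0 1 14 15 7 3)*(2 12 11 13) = (0 1 14 15 7 3 13 2)(11 12) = [1, 14, 0, 13, 4, 5, 6, 3, 8, 9, 10, 12, 11, 2, 15, 7]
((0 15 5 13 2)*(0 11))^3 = ((0 15 5 13 2 11))^3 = (0 13)(2 15)(5 11)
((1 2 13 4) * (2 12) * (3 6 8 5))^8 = (1 13 12 4 2)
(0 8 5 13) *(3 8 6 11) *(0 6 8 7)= (0 8 5 13 6 11 3 7)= [8, 1, 2, 7, 4, 13, 11, 0, 5, 9, 10, 3, 12, 6]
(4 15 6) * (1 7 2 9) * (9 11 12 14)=(1 7 2 11 12 14 9)(4 15 6)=[0, 7, 11, 3, 15, 5, 4, 2, 8, 1, 10, 12, 14, 13, 9, 6]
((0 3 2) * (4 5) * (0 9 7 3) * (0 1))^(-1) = ((0 1)(2 9 7 3)(4 5))^(-1) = (0 1)(2 3 7 9)(4 5)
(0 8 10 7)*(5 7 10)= (10)(0 8 5 7)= [8, 1, 2, 3, 4, 7, 6, 0, 5, 9, 10]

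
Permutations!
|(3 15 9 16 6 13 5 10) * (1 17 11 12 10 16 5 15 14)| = 42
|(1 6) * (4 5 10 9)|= |(1 6)(4 5 10 9)|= 4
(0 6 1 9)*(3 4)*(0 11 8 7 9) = (0 6 1)(3 4)(7 9 11 8) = [6, 0, 2, 4, 3, 5, 1, 9, 7, 11, 10, 8]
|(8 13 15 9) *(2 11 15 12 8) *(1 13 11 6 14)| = |(1 13 12 8 11 15 9 2 6 14)| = 10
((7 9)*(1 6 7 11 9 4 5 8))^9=((1 6 7 4 5 8)(9 11))^9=(1 4)(5 6)(7 8)(9 11)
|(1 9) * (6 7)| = |(1 9)(6 7)| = 2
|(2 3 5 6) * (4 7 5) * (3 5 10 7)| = 6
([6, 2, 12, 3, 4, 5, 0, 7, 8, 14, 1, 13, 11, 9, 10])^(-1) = (0 6)(1 10 14 9 13 11 12 2)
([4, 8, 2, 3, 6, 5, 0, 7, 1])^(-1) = (0 6 4)(1 8)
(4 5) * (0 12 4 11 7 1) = (0 12 4 5 11 7 1) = [12, 0, 2, 3, 5, 11, 6, 1, 8, 9, 10, 7, 4]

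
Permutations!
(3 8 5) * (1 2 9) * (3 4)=[0, 2, 9, 8, 3, 4, 6, 7, 5, 1]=(1 2 9)(3 8 5 4)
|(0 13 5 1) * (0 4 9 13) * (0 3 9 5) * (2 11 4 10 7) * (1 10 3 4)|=|(0 4 5 10 7 2 11 1 3 9 13)|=11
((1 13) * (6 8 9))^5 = (1 13)(6 9 8) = ((1 13)(6 8 9))^5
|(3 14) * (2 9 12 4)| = 4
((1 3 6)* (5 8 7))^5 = ((1 3 6)(5 8 7))^5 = (1 6 3)(5 7 8)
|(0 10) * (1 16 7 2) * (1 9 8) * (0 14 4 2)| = |(0 10 14 4 2 9 8 1 16 7)| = 10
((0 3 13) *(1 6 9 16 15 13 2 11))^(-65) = ((0 3 2 11 1 6 9 16 15 13))^(-65) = (0 6)(1 13)(2 16)(3 9)(11 15)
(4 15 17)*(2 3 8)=(2 3 8)(4 15 17)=[0, 1, 3, 8, 15, 5, 6, 7, 2, 9, 10, 11, 12, 13, 14, 17, 16, 4]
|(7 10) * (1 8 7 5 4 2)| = |(1 8 7 10 5 4 2)| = 7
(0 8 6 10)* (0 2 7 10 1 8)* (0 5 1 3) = (0 5 1 8 6 3)(2 7 10) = [5, 8, 7, 0, 4, 1, 3, 10, 6, 9, 2]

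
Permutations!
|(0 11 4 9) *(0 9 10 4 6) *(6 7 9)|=10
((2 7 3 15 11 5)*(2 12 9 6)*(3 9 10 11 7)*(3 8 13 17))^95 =(2 15 8 7 13 9 17 6 3)(5 11 10 12)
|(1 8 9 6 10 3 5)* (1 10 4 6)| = |(1 8 9)(3 5 10)(4 6)| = 6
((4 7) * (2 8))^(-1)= (2 8)(4 7)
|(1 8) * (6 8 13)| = |(1 13 6 8)| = 4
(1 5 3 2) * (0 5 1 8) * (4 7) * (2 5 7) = (0 7 4 2 8)(3 5) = [7, 1, 8, 5, 2, 3, 6, 4, 0]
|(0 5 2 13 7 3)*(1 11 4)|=|(0 5 2 13 7 3)(1 11 4)|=6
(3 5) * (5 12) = (3 12 5) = [0, 1, 2, 12, 4, 3, 6, 7, 8, 9, 10, 11, 5]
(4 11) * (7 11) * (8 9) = (4 7 11)(8 9) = [0, 1, 2, 3, 7, 5, 6, 11, 9, 8, 10, 4]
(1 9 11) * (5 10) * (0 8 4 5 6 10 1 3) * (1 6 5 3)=(0 8 4 3)(1 9 11)(5 6 10)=[8, 9, 2, 0, 3, 6, 10, 7, 4, 11, 5, 1]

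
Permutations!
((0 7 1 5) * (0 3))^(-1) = (0 3 5 1 7)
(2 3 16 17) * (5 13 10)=(2 3 16 17)(5 13 10)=[0, 1, 3, 16, 4, 13, 6, 7, 8, 9, 5, 11, 12, 10, 14, 15, 17, 2]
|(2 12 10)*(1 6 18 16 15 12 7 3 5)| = |(1 6 18 16 15 12 10 2 7 3 5)| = 11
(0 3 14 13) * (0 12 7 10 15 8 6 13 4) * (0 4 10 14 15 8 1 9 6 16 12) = [3, 9, 2, 15, 4, 5, 13, 14, 16, 6, 8, 11, 7, 0, 10, 1, 12] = (0 3 15 1 9 6 13)(7 14 10 8 16 12)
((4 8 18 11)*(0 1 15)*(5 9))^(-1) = (0 15 1)(4 11 18 8)(5 9)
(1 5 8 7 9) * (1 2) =(1 5 8 7 9 2) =[0, 5, 1, 3, 4, 8, 6, 9, 7, 2]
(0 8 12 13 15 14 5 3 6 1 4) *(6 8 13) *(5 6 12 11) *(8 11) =(0 13 15 14 6 1 4)(3 11 5) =[13, 4, 2, 11, 0, 3, 1, 7, 8, 9, 10, 5, 12, 15, 6, 14]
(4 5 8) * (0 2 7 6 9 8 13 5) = (0 2 7 6 9 8 4)(5 13) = [2, 1, 7, 3, 0, 13, 9, 6, 4, 8, 10, 11, 12, 5]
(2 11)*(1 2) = (1 2 11) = [0, 2, 11, 3, 4, 5, 6, 7, 8, 9, 10, 1]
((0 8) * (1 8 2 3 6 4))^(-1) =(0 8 1 4 6 3 2)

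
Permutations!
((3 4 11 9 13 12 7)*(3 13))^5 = (3 4 11 9)(7 12 13)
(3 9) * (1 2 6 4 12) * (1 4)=(1 2 6)(3 9)(4 12)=[0, 2, 6, 9, 12, 5, 1, 7, 8, 3, 10, 11, 4]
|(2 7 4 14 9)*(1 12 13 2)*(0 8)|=8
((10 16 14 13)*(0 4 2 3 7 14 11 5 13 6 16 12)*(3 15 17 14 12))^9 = (0 5 15 3 6)(2 10 14 12 11)(4 13 17 7 16)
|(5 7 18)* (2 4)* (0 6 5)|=10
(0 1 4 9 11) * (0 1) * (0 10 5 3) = [10, 4, 2, 0, 9, 3, 6, 7, 8, 11, 5, 1] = (0 10 5 3)(1 4 9 11)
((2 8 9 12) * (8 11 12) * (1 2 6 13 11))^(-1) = (1 2)(6 12 11 13)(8 9)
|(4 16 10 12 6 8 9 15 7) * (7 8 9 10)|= 6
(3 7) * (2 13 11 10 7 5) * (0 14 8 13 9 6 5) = (0 14 8 13 11 10 7 3)(2 9 6 5) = [14, 1, 9, 0, 4, 2, 5, 3, 13, 6, 7, 10, 12, 11, 8]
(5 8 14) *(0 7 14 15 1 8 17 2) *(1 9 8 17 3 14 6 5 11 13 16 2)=(0 7 6 5 3 14 11 13 16 2)(1 17)(8 15 9)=[7, 17, 0, 14, 4, 3, 5, 6, 15, 8, 10, 13, 12, 16, 11, 9, 2, 1]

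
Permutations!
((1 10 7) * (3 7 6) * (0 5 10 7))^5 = ((0 5 10 6 3)(1 7))^5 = (10)(1 7)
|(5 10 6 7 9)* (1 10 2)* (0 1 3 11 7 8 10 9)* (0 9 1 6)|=|(0 6 8 10)(2 3 11 7 9 5)|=12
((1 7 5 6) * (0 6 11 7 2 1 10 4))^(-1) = (0 4 10 6)(1 2)(5 7 11)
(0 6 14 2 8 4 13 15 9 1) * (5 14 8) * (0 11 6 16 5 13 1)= (0 16 5 14 2 13 15 9)(1 11 6 8 4)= [16, 11, 13, 3, 1, 14, 8, 7, 4, 0, 10, 6, 12, 15, 2, 9, 5]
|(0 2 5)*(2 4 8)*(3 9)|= 10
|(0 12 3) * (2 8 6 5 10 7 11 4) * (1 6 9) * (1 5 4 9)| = |(0 12 3)(1 6 4 2 8)(5 10 7 11 9)| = 15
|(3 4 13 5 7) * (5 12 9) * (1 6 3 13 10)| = 5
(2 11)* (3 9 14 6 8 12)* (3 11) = (2 3 9 14 6 8 12 11) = [0, 1, 3, 9, 4, 5, 8, 7, 12, 14, 10, 2, 11, 13, 6]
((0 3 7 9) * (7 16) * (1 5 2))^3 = (0 7 3 9 16)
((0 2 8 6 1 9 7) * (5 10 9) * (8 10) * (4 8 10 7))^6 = (1 6 8 4 9 10 5)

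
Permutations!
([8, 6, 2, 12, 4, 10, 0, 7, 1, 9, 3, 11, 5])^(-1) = [6, 8, 2, 10, 4, 12, 1, 7, 0, 9, 5, 11, 3]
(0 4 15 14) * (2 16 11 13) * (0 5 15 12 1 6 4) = (1 6 4 12)(2 16 11 13)(5 15 14) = [0, 6, 16, 3, 12, 15, 4, 7, 8, 9, 10, 13, 1, 2, 5, 14, 11]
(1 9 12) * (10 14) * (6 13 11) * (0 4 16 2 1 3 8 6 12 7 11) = (0 4 16 2 1 9 7 11 12 3 8 6 13)(10 14) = [4, 9, 1, 8, 16, 5, 13, 11, 6, 7, 14, 12, 3, 0, 10, 15, 2]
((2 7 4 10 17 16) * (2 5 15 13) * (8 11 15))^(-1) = (2 13 15 11 8 5 16 17 10 4 7)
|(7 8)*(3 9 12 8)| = |(3 9 12 8 7)| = 5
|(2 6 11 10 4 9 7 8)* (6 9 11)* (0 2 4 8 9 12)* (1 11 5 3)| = 42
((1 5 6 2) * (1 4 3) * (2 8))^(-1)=((1 5 6 8 2 4 3))^(-1)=(1 3 4 2 8 6 5)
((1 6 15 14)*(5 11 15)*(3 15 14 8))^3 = (15)(1 11 6 14 5)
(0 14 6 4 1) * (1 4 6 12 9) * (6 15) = (0 14 12 9 1)(6 15) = [14, 0, 2, 3, 4, 5, 15, 7, 8, 1, 10, 11, 9, 13, 12, 6]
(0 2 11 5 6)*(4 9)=(0 2 11 5 6)(4 9)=[2, 1, 11, 3, 9, 6, 0, 7, 8, 4, 10, 5]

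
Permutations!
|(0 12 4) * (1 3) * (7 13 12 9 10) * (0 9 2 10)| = 8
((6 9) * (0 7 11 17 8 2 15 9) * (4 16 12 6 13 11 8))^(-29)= (0 16 11 15 7 12 17 9 8 6 4 13 2)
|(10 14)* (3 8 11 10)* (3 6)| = |(3 8 11 10 14 6)| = 6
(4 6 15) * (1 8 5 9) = (1 8 5 9)(4 6 15) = [0, 8, 2, 3, 6, 9, 15, 7, 5, 1, 10, 11, 12, 13, 14, 4]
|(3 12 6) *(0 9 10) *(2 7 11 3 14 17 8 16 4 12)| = 84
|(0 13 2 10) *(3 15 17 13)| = |(0 3 15 17 13 2 10)| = 7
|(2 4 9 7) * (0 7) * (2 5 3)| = |(0 7 5 3 2 4 9)| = 7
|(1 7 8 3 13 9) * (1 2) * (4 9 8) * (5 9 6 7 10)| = |(1 10 5 9 2)(3 13 8)(4 6 7)| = 15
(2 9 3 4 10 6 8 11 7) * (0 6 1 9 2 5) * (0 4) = [6, 9, 2, 0, 10, 4, 8, 5, 11, 3, 1, 7] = (0 6 8 11 7 5 4 10 1 9 3)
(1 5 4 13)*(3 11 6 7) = (1 5 4 13)(3 11 6 7) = [0, 5, 2, 11, 13, 4, 7, 3, 8, 9, 10, 6, 12, 1]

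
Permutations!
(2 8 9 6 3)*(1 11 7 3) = (1 11 7 3 2 8 9 6) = [0, 11, 8, 2, 4, 5, 1, 3, 9, 6, 10, 7]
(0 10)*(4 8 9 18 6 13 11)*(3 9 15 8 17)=[10, 1, 2, 9, 17, 5, 13, 7, 15, 18, 0, 4, 12, 11, 14, 8, 16, 3, 6]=(0 10)(3 9 18 6 13 11 4 17)(8 15)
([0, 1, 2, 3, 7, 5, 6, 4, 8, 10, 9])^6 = (10)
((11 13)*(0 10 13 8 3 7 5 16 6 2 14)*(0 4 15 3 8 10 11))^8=((0 11 10 13)(2 14 4 15 3 7 5 16 6))^8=(2 6 16 5 7 3 15 4 14)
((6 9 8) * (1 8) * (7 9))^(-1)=(1 9 7 6 8)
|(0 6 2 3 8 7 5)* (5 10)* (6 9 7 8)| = 15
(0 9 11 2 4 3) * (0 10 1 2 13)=(0 9 11 13)(1 2 4 3 10)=[9, 2, 4, 10, 3, 5, 6, 7, 8, 11, 1, 13, 12, 0]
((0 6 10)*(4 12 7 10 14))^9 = (0 14 12 10 6 4 7) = ((0 6 14 4 12 7 10))^9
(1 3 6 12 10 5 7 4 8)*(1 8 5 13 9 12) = (1 3 6)(4 5 7)(9 12 10 13) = [0, 3, 2, 6, 5, 7, 1, 4, 8, 12, 13, 11, 10, 9]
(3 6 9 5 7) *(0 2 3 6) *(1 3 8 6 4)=(0 2 8 6 9 5 7 4 1 3)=[2, 3, 8, 0, 1, 7, 9, 4, 6, 5]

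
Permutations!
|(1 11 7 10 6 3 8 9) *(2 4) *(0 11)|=18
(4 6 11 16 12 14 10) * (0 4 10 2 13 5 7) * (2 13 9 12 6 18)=(0 4 18 2 9 12 14 13 5 7)(6 11 16)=[4, 1, 9, 3, 18, 7, 11, 0, 8, 12, 10, 16, 14, 5, 13, 15, 6, 17, 2]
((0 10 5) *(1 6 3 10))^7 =((0 1 6 3 10 5))^7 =(0 1 6 3 10 5)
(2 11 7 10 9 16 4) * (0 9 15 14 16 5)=(0 9 5)(2 11 7 10 15 14 16 4)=[9, 1, 11, 3, 2, 0, 6, 10, 8, 5, 15, 7, 12, 13, 16, 14, 4]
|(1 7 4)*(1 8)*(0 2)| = 4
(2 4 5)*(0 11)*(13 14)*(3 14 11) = [3, 1, 4, 14, 5, 2, 6, 7, 8, 9, 10, 0, 12, 11, 13] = (0 3 14 13 11)(2 4 5)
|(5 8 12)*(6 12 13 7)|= 6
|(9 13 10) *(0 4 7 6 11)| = 15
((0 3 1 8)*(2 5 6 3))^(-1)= ((0 2 5 6 3 1 8))^(-1)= (0 8 1 3 6 5 2)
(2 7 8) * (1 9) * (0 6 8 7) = [6, 9, 0, 3, 4, 5, 8, 7, 2, 1] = (0 6 8 2)(1 9)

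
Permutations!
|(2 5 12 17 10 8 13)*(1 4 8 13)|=|(1 4 8)(2 5 12 17 10 13)|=6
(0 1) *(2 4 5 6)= [1, 0, 4, 3, 5, 6, 2]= (0 1)(2 4 5 6)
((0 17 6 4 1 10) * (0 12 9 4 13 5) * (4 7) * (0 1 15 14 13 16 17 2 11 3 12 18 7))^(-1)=(0 9 12 3 11 2)(1 5 13 14 15 4 7 18 10)(6 17 16)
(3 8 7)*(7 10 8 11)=(3 11 7)(8 10)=[0, 1, 2, 11, 4, 5, 6, 3, 10, 9, 8, 7]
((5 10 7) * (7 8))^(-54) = ((5 10 8 7))^(-54) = (5 8)(7 10)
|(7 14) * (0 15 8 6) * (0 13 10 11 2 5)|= 18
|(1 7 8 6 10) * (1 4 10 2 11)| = |(1 7 8 6 2 11)(4 10)| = 6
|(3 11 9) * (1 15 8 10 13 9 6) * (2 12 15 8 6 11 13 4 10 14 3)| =10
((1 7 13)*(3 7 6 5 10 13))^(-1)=((1 6 5 10 13)(3 7))^(-1)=(1 13 10 5 6)(3 7)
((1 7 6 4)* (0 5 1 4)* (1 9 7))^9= ((0 5 9 7 6))^9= (0 6 7 9 5)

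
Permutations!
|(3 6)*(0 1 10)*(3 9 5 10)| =7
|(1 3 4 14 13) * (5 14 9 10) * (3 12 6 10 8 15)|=35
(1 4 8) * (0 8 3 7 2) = (0 8 1 4 3 7 2) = [8, 4, 0, 7, 3, 5, 6, 2, 1]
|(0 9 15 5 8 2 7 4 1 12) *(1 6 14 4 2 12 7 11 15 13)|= 33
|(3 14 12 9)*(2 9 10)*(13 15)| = 6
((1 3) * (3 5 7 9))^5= ((1 5 7 9 3))^5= (9)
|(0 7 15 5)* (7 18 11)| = 6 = |(0 18 11 7 15 5)|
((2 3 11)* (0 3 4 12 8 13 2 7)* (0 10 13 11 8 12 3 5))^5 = ((0 5)(2 4 3 8 11 7 10 13))^5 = (0 5)(2 7 3 13 11 4 10 8)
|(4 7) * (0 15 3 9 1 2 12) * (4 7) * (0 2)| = 10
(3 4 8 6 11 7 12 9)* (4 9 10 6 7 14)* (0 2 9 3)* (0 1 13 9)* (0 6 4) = (0 2 6 11 14)(1 13 9)(4 8 7 12 10) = [2, 13, 6, 3, 8, 5, 11, 12, 7, 1, 4, 14, 10, 9, 0]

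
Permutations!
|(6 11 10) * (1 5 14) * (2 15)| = |(1 5 14)(2 15)(6 11 10)| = 6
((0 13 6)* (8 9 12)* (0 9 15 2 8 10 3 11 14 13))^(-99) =((2 8 15)(3 11 14 13 6 9 12 10))^(-99) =(15)(3 9 14 10 6 11 12 13)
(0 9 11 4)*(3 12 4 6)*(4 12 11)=(12)(0 9 4)(3 11 6)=[9, 1, 2, 11, 0, 5, 3, 7, 8, 4, 10, 6, 12]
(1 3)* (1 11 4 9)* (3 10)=[0, 10, 2, 11, 9, 5, 6, 7, 8, 1, 3, 4]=(1 10 3 11 4 9)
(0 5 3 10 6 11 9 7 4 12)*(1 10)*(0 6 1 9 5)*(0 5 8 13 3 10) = [5, 0, 2, 9, 12, 10, 11, 4, 13, 7, 1, 8, 6, 3] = (0 5 10 1)(3 9 7 4 12 6 11 8 13)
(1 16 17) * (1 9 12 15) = [0, 16, 2, 3, 4, 5, 6, 7, 8, 12, 10, 11, 15, 13, 14, 1, 17, 9] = (1 16 17 9 12 15)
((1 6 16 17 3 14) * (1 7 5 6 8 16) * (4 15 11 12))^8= (1 6 5 7 14 3 17 16 8)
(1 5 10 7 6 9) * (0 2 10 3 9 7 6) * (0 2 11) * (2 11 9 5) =(0 9 1 2 10 6 7 11)(3 5) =[9, 2, 10, 5, 4, 3, 7, 11, 8, 1, 6, 0]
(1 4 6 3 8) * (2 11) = (1 4 6 3 8)(2 11) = [0, 4, 11, 8, 6, 5, 3, 7, 1, 9, 10, 2]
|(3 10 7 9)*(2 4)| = 4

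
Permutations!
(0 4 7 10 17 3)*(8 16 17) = (0 4 7 10 8 16 17 3) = [4, 1, 2, 0, 7, 5, 6, 10, 16, 9, 8, 11, 12, 13, 14, 15, 17, 3]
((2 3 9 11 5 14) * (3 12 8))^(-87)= (2 12 8 3 9 11 5 14)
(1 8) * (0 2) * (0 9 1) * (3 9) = [2, 8, 3, 9, 4, 5, 6, 7, 0, 1] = (0 2 3 9 1 8)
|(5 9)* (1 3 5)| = 4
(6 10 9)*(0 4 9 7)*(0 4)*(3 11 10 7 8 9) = (3 11 10 8 9 6 7 4) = [0, 1, 2, 11, 3, 5, 7, 4, 9, 6, 8, 10]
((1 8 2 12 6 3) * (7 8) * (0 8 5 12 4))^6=(12)(0 2)(4 8)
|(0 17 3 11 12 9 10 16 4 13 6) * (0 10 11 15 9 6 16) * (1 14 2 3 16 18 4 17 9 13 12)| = 14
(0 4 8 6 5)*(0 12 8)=(0 4)(5 12 8 6)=[4, 1, 2, 3, 0, 12, 5, 7, 6, 9, 10, 11, 8]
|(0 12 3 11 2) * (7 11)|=6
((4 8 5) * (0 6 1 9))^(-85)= (0 9 1 6)(4 5 8)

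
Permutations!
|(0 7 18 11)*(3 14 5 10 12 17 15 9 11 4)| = |(0 7 18 4 3 14 5 10 12 17 15 9 11)| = 13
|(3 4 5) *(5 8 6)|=|(3 4 8 6 5)|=5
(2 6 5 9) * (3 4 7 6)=(2 3 4 7 6 5 9)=[0, 1, 3, 4, 7, 9, 5, 6, 8, 2]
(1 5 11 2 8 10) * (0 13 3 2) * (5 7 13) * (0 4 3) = (0 5 11 4 3 2 8 10 1 7 13) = [5, 7, 8, 2, 3, 11, 6, 13, 10, 9, 1, 4, 12, 0]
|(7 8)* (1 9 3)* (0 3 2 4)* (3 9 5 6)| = 4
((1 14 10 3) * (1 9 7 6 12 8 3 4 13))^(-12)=((1 14 10 4 13)(3 9 7 6 12 8))^(-12)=(1 4 14 13 10)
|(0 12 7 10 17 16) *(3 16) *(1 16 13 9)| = 10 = |(0 12 7 10 17 3 13 9 1 16)|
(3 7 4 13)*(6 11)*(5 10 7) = (3 5 10 7 4 13)(6 11) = [0, 1, 2, 5, 13, 10, 11, 4, 8, 9, 7, 6, 12, 3]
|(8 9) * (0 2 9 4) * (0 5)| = 6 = |(0 2 9 8 4 5)|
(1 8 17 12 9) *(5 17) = [0, 8, 2, 3, 4, 17, 6, 7, 5, 1, 10, 11, 9, 13, 14, 15, 16, 12] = (1 8 5 17 12 9)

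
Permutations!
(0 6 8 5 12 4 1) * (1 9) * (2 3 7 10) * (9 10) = [6, 0, 3, 7, 10, 12, 8, 9, 5, 1, 2, 11, 4] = (0 6 8 5 12 4 10 2 3 7 9 1)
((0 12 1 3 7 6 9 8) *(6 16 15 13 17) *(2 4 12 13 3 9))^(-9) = (0 13 17 6 2 4 12 1 9 8)(3 15 16 7)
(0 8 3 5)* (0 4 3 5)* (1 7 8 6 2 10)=[6, 7, 10, 0, 3, 4, 2, 8, 5, 9, 1]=(0 6 2 10 1 7 8 5 4 3)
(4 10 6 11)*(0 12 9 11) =(0 12 9 11 4 10 6) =[12, 1, 2, 3, 10, 5, 0, 7, 8, 11, 6, 4, 9]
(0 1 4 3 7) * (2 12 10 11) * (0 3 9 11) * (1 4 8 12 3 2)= (0 4 9 11 1 8 12 10)(2 3 7)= [4, 8, 3, 7, 9, 5, 6, 2, 12, 11, 0, 1, 10]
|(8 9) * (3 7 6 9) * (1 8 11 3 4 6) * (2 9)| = |(1 8 4 6 2 9 11 3 7)| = 9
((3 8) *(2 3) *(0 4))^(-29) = (0 4)(2 3 8)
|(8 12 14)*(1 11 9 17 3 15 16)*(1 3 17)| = 3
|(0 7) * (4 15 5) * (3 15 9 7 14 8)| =|(0 14 8 3 15 5 4 9 7)| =9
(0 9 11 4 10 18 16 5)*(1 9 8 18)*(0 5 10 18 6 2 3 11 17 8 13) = (0 13)(1 9 17 8 6 2 3 11 4 18 16 10) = [13, 9, 3, 11, 18, 5, 2, 7, 6, 17, 1, 4, 12, 0, 14, 15, 10, 8, 16]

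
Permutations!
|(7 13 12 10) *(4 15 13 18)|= |(4 15 13 12 10 7 18)|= 7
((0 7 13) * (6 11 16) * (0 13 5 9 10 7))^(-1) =(5 7 10 9)(6 16 11)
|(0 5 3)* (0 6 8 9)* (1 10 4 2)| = 12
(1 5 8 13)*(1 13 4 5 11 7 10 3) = [0, 11, 2, 1, 5, 8, 6, 10, 4, 9, 3, 7, 12, 13] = (13)(1 11 7 10 3)(4 5 8)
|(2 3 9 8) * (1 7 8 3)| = 4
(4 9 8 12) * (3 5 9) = (3 5 9 8 12 4) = [0, 1, 2, 5, 3, 9, 6, 7, 12, 8, 10, 11, 4]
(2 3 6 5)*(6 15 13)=(2 3 15 13 6 5)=[0, 1, 3, 15, 4, 2, 5, 7, 8, 9, 10, 11, 12, 6, 14, 13]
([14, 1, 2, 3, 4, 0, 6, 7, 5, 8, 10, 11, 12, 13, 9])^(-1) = [5, 1, 2, 3, 4, 8, 6, 7, 9, 14, 10, 11, 12, 13, 0]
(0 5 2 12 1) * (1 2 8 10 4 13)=(0 5 8 10 4 13 1)(2 12)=[5, 0, 12, 3, 13, 8, 6, 7, 10, 9, 4, 11, 2, 1]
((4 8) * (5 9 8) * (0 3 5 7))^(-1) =(0 7 4 8 9 5 3)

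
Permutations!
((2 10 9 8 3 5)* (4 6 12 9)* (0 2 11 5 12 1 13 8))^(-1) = (0 9 12 3 8 13 1 6 4 10 2)(5 11)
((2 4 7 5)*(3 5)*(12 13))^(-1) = (2 5 3 7 4)(12 13)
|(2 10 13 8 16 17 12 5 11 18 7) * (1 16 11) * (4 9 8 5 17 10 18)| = 60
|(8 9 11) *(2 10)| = 6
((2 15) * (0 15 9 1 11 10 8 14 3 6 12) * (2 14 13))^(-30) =((0 15 14 3 6 12)(1 11 10 8 13 2 9))^(-30) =(15)(1 2 8 11 9 13 10)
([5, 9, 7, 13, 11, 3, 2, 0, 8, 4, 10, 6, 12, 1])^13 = [3, 4, 0, 1, 6, 13, 7, 5, 8, 11, 10, 2, 12, 9]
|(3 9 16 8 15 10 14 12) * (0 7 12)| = |(0 7 12 3 9 16 8 15 10 14)| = 10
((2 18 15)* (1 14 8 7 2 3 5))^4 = ((1 14 8 7 2 18 15 3 5))^4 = (1 2 5 7 3 8 15 14 18)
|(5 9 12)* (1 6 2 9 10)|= |(1 6 2 9 12 5 10)|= 7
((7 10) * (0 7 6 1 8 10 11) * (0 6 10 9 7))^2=((1 8 9 7 11 6))^2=(1 9 11)(6 8 7)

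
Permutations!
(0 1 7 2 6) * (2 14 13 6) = (0 1 7 14 13 6) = [1, 7, 2, 3, 4, 5, 0, 14, 8, 9, 10, 11, 12, 6, 13]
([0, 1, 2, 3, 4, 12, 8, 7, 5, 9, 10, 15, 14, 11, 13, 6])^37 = (5 15 14 8 11 12 6 13)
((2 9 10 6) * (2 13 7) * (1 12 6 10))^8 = (1 12 6 13 7 2 9)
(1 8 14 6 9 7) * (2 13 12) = (1 8 14 6 9 7)(2 13 12) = [0, 8, 13, 3, 4, 5, 9, 1, 14, 7, 10, 11, 2, 12, 6]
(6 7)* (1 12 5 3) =(1 12 5 3)(6 7) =[0, 12, 2, 1, 4, 3, 7, 6, 8, 9, 10, 11, 5]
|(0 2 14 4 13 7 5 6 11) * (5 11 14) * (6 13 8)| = 12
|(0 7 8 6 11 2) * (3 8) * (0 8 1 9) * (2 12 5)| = |(0 7 3 1 9)(2 8 6 11 12 5)| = 30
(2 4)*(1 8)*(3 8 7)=(1 7 3 8)(2 4)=[0, 7, 4, 8, 2, 5, 6, 3, 1]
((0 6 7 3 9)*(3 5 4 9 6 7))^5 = ((0 7 5 4 9)(3 6))^5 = (9)(3 6)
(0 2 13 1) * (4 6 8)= (0 2 13 1)(4 6 8)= [2, 0, 13, 3, 6, 5, 8, 7, 4, 9, 10, 11, 12, 1]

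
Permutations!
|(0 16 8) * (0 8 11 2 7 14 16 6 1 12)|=|(0 6 1 12)(2 7 14 16 11)|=20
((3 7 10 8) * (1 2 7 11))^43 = (1 2 7 10 8 3 11)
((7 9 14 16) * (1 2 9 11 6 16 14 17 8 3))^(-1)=(1 3 8 17 9 2)(6 11 7 16)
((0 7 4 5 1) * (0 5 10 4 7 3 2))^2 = (10)(0 2 3)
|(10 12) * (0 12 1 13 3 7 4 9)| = |(0 12 10 1 13 3 7 4 9)| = 9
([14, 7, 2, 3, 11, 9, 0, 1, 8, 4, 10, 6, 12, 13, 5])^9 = [5, 7, 2, 3, 6, 4, 14, 1, 8, 11, 10, 0, 12, 13, 9]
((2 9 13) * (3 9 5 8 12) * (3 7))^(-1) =(2 13 9 3 7 12 8 5)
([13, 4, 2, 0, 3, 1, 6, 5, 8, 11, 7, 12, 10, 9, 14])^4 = (14)(0 12 1 13 10 4 9 7 3 11 5)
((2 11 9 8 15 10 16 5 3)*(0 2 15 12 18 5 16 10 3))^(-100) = (0 8)(2 12)(5 9)(11 18)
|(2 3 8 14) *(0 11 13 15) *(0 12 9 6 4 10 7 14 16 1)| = |(0 11 13 15 12 9 6 4 10 7 14 2 3 8 16 1)| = 16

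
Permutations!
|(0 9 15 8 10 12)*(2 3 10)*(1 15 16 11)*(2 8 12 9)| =|(0 2 3 10 9 16 11 1 15 12)| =10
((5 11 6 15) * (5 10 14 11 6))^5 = (5 11 14 10 15 6)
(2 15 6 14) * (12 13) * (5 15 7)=[0, 1, 7, 3, 4, 15, 14, 5, 8, 9, 10, 11, 13, 12, 2, 6]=(2 7 5 15 6 14)(12 13)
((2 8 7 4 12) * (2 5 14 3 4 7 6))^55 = (14)(2 8 6)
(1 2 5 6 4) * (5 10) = [0, 2, 10, 3, 1, 6, 4, 7, 8, 9, 5] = (1 2 10 5 6 4)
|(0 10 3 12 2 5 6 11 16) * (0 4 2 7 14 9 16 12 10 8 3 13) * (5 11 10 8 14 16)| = 42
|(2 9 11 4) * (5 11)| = |(2 9 5 11 4)| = 5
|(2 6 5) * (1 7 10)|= 3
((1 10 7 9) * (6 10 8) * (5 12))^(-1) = (1 9 7 10 6 8)(5 12)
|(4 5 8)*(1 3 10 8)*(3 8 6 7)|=4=|(1 8 4 5)(3 10 6 7)|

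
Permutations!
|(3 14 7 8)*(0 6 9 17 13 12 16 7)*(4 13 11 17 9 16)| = |(0 6 16 7 8 3 14)(4 13 12)(11 17)| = 42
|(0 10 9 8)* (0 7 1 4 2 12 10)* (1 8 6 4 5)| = |(1 5)(2 12 10 9 6 4)(7 8)| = 6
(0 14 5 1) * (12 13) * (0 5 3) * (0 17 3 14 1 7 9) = (0 1 5 7 9)(3 17)(12 13) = [1, 5, 2, 17, 4, 7, 6, 9, 8, 0, 10, 11, 13, 12, 14, 15, 16, 3]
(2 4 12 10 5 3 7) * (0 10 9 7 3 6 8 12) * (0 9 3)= (0 10 5 6 8 12 3)(2 4 9 7)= [10, 1, 4, 0, 9, 6, 8, 2, 12, 7, 5, 11, 3]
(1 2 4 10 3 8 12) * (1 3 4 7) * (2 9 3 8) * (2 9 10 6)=[0, 10, 7, 9, 6, 5, 2, 1, 12, 3, 4, 11, 8]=(1 10 4 6 2 7)(3 9)(8 12)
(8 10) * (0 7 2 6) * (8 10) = (10)(0 7 2 6) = [7, 1, 6, 3, 4, 5, 0, 2, 8, 9, 10]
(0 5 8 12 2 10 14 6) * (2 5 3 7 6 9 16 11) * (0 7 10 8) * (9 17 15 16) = (0 3 10 14 17 15 16 11 2 8 12 5)(6 7) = [3, 1, 8, 10, 4, 0, 7, 6, 12, 9, 14, 2, 5, 13, 17, 16, 11, 15]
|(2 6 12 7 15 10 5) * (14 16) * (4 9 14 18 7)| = 12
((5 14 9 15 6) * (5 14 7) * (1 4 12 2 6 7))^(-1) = (1 5 7 15 9 14 6 2 12 4)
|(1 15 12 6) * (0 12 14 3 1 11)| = |(0 12 6 11)(1 15 14 3)| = 4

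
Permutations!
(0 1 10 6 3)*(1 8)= (0 8 1 10 6 3)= [8, 10, 2, 0, 4, 5, 3, 7, 1, 9, 6]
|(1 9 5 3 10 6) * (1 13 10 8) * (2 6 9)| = |(1 2 6 13 10 9 5 3 8)| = 9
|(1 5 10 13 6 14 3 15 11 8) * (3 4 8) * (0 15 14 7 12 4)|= |(0 15 11 3 14)(1 5 10 13 6 7 12 4 8)|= 45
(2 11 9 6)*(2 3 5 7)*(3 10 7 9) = (2 11 3 5 9 6 10 7) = [0, 1, 11, 5, 4, 9, 10, 2, 8, 6, 7, 3]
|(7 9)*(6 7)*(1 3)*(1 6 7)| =6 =|(1 3 6)(7 9)|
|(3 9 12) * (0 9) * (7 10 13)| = 12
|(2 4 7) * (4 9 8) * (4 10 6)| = 7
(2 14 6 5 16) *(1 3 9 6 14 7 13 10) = (1 3 9 6 5 16 2 7 13 10) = [0, 3, 7, 9, 4, 16, 5, 13, 8, 6, 1, 11, 12, 10, 14, 15, 2]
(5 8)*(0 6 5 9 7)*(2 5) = (0 6 2 5 8 9 7) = [6, 1, 5, 3, 4, 8, 2, 0, 9, 7]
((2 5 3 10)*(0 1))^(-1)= ((0 1)(2 5 3 10))^(-1)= (0 1)(2 10 3 5)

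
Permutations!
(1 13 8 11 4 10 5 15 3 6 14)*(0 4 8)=[4, 13, 2, 6, 10, 15, 14, 7, 11, 9, 5, 8, 12, 0, 1, 3]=(0 4 10 5 15 3 6 14 1 13)(8 11)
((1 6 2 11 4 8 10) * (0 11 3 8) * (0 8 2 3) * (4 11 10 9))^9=((11)(0 10 1 6 3 2)(4 8 9))^9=(11)(0 6)(1 2)(3 10)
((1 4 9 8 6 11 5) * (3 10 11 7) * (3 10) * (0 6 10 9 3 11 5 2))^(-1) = ((0 6 7 9 8 10 5 1 4 3 11 2))^(-1) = (0 2 11 3 4 1 5 10 8 9 7 6)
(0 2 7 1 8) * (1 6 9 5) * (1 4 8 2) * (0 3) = (0 1 2 7 6 9 5 4 8 3) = [1, 2, 7, 0, 8, 4, 9, 6, 3, 5]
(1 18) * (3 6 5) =(1 18)(3 6 5) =[0, 18, 2, 6, 4, 3, 5, 7, 8, 9, 10, 11, 12, 13, 14, 15, 16, 17, 1]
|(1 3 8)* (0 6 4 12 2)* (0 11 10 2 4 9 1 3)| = |(0 6 9 1)(2 11 10)(3 8)(4 12)| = 12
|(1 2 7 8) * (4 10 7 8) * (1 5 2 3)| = |(1 3)(2 8 5)(4 10 7)| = 6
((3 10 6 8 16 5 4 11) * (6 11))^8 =((3 10 11)(4 6 8 16 5))^8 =(3 11 10)(4 16 6 5 8)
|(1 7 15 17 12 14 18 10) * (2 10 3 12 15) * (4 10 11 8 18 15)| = 13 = |(1 7 2 11 8 18 3 12 14 15 17 4 10)|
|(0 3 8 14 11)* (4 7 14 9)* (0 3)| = |(3 8 9 4 7 14 11)| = 7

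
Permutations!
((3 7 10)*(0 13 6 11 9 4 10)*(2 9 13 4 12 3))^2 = (0 10 9 3)(2 12 7 4)(6 13 11)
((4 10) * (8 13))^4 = ((4 10)(8 13))^4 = (13)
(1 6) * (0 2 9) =[2, 6, 9, 3, 4, 5, 1, 7, 8, 0] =(0 2 9)(1 6)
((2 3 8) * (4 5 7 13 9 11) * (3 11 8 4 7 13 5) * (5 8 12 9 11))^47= (2 8 7 11 13 5)(3 4)(9 12)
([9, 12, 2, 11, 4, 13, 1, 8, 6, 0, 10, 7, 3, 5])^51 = (0 9)(1 3 7 6 12 11 8)(5 13)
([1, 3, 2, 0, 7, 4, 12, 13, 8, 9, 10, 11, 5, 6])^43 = [1, 3, 2, 0, 7, 4, 12, 13, 8, 9, 10, 11, 5, 6]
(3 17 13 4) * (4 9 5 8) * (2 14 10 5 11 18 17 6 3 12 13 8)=(2 14 10 5)(3 6)(4 12 13 9 11 18 17 8)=[0, 1, 14, 6, 12, 2, 3, 7, 4, 11, 5, 18, 13, 9, 10, 15, 16, 8, 17]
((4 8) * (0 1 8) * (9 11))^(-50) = (11)(0 8)(1 4) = ((0 1 8 4)(9 11))^(-50)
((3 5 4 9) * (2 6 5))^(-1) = (2 3 9 4 5 6)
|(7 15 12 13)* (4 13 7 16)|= |(4 13 16)(7 15 12)|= 3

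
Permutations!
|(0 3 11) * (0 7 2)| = 5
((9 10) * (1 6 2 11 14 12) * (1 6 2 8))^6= (1 8 6 12 14 11 2)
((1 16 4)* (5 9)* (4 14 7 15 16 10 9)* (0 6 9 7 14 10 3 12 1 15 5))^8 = ((0 6 9)(1 3 12)(4 15 16 10 7 5))^8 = (0 9 6)(1 12 3)(4 16 7)(5 15 10)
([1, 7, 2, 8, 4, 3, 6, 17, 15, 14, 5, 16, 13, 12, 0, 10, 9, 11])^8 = [0, 1, 2, 10, 4, 15, 6, 7, 5, 9, 8, 11, 12, 13, 14, 3, 16, 17]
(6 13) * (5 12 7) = [0, 1, 2, 3, 4, 12, 13, 5, 8, 9, 10, 11, 7, 6] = (5 12 7)(6 13)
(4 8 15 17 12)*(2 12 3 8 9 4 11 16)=(2 12 11 16)(3 8 15 17)(4 9)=[0, 1, 12, 8, 9, 5, 6, 7, 15, 4, 10, 16, 11, 13, 14, 17, 2, 3]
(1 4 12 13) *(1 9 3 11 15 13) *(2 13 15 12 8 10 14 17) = (1 4 8 10 14 17 2 13 9 3 11 12) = [0, 4, 13, 11, 8, 5, 6, 7, 10, 3, 14, 12, 1, 9, 17, 15, 16, 2]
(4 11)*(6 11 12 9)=(4 12 9 6 11)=[0, 1, 2, 3, 12, 5, 11, 7, 8, 6, 10, 4, 9]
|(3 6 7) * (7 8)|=4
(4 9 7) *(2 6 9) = [0, 1, 6, 3, 2, 5, 9, 4, 8, 7] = (2 6 9 7 4)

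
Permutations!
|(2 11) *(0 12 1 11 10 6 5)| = |(0 12 1 11 2 10 6 5)| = 8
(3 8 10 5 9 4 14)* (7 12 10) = (3 8 7 12 10 5 9 4 14) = [0, 1, 2, 8, 14, 9, 6, 12, 7, 4, 5, 11, 10, 13, 3]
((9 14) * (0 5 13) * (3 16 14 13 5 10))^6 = (0 13 9 14 16 3 10)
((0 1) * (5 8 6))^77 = (0 1)(5 6 8)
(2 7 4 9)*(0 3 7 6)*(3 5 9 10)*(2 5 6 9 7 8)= (0 6)(2 9 5 7 4 10 3 8)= [6, 1, 9, 8, 10, 7, 0, 4, 2, 5, 3]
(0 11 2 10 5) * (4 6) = (0 11 2 10 5)(4 6) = [11, 1, 10, 3, 6, 0, 4, 7, 8, 9, 5, 2]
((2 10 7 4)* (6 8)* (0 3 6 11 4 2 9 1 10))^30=((0 3 6 8 11 4 9 1 10 7 2))^30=(0 10 4 6 2 1 11 3 7 9 8)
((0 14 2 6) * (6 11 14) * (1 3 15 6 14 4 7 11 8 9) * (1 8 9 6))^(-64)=(0 2 8)(1 15 3)(4 11 7)(6 14 9)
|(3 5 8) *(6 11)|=|(3 5 8)(6 11)|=6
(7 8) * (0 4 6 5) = [4, 1, 2, 3, 6, 0, 5, 8, 7] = (0 4 6 5)(7 8)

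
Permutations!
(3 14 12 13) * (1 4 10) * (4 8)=(1 8 4 10)(3 14 12 13)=[0, 8, 2, 14, 10, 5, 6, 7, 4, 9, 1, 11, 13, 3, 12]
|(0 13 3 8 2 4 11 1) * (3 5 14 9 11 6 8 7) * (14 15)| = |(0 13 5 15 14 9 11 1)(2 4 6 8)(3 7)| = 8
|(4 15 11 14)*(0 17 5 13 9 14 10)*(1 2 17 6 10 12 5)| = 24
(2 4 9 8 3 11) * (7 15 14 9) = [0, 1, 4, 11, 7, 5, 6, 15, 3, 8, 10, 2, 12, 13, 9, 14] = (2 4 7 15 14 9 8 3 11)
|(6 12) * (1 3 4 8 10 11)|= 6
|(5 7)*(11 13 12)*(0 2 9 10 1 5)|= |(0 2 9 10 1 5 7)(11 13 12)|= 21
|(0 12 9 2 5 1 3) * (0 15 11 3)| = |(0 12 9 2 5 1)(3 15 11)| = 6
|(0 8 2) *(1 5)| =6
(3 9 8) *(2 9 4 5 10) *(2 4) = (2 9 8 3)(4 5 10) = [0, 1, 9, 2, 5, 10, 6, 7, 3, 8, 4]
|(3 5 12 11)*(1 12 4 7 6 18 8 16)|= 11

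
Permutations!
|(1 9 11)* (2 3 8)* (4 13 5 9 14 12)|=24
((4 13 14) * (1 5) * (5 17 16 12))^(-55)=(17)(4 14 13)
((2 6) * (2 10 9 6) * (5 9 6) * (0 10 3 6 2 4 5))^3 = (0 4)(2 9)(3 6)(5 10)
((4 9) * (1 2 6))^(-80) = ((1 2 6)(4 9))^(-80) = (9)(1 2 6)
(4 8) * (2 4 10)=(2 4 8 10)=[0, 1, 4, 3, 8, 5, 6, 7, 10, 9, 2]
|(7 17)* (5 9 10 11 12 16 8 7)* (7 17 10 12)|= |(5 9 12 16 8 17)(7 10 11)|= 6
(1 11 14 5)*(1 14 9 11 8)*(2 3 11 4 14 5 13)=(1 8)(2 3 11 9 4 14 13)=[0, 8, 3, 11, 14, 5, 6, 7, 1, 4, 10, 9, 12, 2, 13]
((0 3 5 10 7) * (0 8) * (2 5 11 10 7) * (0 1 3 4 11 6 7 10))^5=((0 4 11)(1 3 6 7 8)(2 5 10))^5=(0 11 4)(2 10 5)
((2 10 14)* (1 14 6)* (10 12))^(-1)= (1 6 10 12 2 14)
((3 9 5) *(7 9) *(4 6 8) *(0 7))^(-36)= (0 3 5 9 7)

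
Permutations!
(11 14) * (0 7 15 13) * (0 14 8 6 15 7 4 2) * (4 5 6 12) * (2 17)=(0 5 6 15 13 14 11 8 12 4 17 2)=[5, 1, 0, 3, 17, 6, 15, 7, 12, 9, 10, 8, 4, 14, 11, 13, 16, 2]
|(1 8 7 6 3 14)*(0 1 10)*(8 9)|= |(0 1 9 8 7 6 3 14 10)|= 9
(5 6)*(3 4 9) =(3 4 9)(5 6) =[0, 1, 2, 4, 9, 6, 5, 7, 8, 3]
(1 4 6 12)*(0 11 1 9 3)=(0 11 1 4 6 12 9 3)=[11, 4, 2, 0, 6, 5, 12, 7, 8, 3, 10, 1, 9]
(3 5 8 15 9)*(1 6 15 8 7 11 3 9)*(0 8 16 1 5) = [8, 6, 2, 0, 4, 7, 15, 11, 16, 9, 10, 3, 12, 13, 14, 5, 1] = (0 8 16 1 6 15 5 7 11 3)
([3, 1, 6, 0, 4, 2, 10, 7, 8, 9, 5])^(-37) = (0 3)(2 5 10 6)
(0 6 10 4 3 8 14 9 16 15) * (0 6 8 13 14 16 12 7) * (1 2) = (0 8 16 15 6 10 4 3 13 14 9 12 7)(1 2) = [8, 2, 1, 13, 3, 5, 10, 0, 16, 12, 4, 11, 7, 14, 9, 6, 15]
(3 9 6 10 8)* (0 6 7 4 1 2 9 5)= (0 6 10 8 3 5)(1 2 9 7 4)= [6, 2, 9, 5, 1, 0, 10, 4, 3, 7, 8]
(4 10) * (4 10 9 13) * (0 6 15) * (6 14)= (0 14 6 15)(4 9 13)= [14, 1, 2, 3, 9, 5, 15, 7, 8, 13, 10, 11, 12, 4, 6, 0]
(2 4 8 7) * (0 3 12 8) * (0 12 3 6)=(0 6)(2 4 12 8 7)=[6, 1, 4, 3, 12, 5, 0, 2, 7, 9, 10, 11, 8]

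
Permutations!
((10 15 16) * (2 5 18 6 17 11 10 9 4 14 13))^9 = ((2 5 18 6 17 11 10 15 16 9 4 14 13))^9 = (2 9 11 5 4 10 18 14 15 6 13 16 17)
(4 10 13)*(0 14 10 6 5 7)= (0 14 10 13 4 6 5 7)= [14, 1, 2, 3, 6, 7, 5, 0, 8, 9, 13, 11, 12, 4, 10]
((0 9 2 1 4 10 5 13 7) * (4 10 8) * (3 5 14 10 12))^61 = (0 13 3 1 9 7 5 12 2)(4 8)(10 14) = ((0 9 2 1 12 3 5 13 7)(4 8)(10 14))^61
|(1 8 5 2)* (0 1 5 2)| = 5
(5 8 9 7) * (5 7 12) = [0, 1, 2, 3, 4, 8, 6, 7, 9, 12, 10, 11, 5] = (5 8 9 12)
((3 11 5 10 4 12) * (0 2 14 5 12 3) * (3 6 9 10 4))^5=(0 6 12 4 11 5 3 14 10 2 9)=((0 2 14 5 4 6 9 10 3 11 12))^5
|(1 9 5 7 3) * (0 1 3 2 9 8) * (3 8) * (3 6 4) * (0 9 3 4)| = |(0 1 6)(2 3 8 9 5 7)| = 6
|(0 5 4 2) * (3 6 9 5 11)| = |(0 11 3 6 9 5 4 2)| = 8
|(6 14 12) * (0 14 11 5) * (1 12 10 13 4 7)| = |(0 14 10 13 4 7 1 12 6 11 5)| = 11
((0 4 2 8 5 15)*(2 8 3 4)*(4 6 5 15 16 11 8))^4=((0 2 3 6 5 16 11 8 15))^4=(0 5 15 6 8 3 11 2 16)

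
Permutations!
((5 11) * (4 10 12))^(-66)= ((4 10 12)(5 11))^(-66)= (12)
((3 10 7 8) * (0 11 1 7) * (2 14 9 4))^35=(2 4 9 14)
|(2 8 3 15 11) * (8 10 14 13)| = 8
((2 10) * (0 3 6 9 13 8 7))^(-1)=((0 3 6 9 13 8 7)(2 10))^(-1)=(0 7 8 13 9 6 3)(2 10)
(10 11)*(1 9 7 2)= [0, 9, 1, 3, 4, 5, 6, 2, 8, 7, 11, 10]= (1 9 7 2)(10 11)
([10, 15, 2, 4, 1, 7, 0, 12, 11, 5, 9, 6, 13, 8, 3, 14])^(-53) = (0 8 7 10 11 12 9 6 13 5)(1 14 4 15 3)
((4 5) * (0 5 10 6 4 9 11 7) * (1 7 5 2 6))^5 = (0 1 4 2 7 10 6)(5 11 9)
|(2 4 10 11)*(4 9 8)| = 6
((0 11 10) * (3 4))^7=(0 11 10)(3 4)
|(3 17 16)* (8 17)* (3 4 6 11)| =7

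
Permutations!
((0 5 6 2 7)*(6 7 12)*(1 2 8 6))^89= (0 7 5)(1 12 2)(6 8)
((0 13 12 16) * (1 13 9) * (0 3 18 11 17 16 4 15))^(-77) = ((0 9 1 13 12 4 15)(3 18 11 17 16))^(-77) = (3 17 18 16 11)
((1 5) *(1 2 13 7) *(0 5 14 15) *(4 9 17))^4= (0 7)(1 5)(2 14)(4 9 17)(13 15)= ((0 5 2 13 7 1 14 15)(4 9 17))^4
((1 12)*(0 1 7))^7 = ((0 1 12 7))^7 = (0 7 12 1)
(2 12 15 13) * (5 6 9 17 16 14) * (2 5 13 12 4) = [0, 1, 4, 3, 2, 6, 9, 7, 8, 17, 10, 11, 15, 5, 13, 12, 14, 16] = (2 4)(5 6 9 17 16 14 13)(12 15)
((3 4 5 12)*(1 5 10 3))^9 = ((1 5 12)(3 4 10))^9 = (12)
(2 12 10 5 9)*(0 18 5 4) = (0 18 5 9 2 12 10 4) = [18, 1, 12, 3, 0, 9, 6, 7, 8, 2, 4, 11, 10, 13, 14, 15, 16, 17, 5]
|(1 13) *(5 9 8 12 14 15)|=6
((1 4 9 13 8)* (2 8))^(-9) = ((1 4 9 13 2 8))^(-9) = (1 13)(2 4)(8 9)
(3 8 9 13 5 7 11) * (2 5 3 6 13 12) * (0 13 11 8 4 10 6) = (0 13 3 4 10 6 11)(2 5 7 8 9 12) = [13, 1, 5, 4, 10, 7, 11, 8, 9, 12, 6, 0, 2, 3]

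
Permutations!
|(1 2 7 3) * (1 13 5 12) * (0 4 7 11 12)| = |(0 4 7 3 13 5)(1 2 11 12)| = 12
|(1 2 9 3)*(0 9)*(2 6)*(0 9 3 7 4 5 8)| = 10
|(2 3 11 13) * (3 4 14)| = 6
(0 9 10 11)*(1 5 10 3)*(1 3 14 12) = (0 9 14 12 1 5 10 11) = [9, 5, 2, 3, 4, 10, 6, 7, 8, 14, 11, 0, 1, 13, 12]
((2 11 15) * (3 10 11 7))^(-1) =(2 15 11 10 3 7)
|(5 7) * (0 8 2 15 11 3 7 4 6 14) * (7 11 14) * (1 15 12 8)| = 12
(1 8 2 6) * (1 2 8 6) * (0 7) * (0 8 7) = [0, 6, 1, 3, 4, 5, 2, 8, 7] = (1 6 2)(7 8)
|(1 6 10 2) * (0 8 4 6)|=|(0 8 4 6 10 2 1)|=7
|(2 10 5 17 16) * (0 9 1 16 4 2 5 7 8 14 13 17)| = |(0 9 1 16 5)(2 10 7 8 14 13 17 4)| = 40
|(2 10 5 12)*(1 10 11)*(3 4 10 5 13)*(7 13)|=5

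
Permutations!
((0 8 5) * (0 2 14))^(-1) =(0 14 2 5 8)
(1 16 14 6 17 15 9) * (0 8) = [8, 16, 2, 3, 4, 5, 17, 7, 0, 1, 10, 11, 12, 13, 6, 9, 14, 15] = (0 8)(1 16 14 6 17 15 9)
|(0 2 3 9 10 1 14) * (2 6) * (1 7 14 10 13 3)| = 21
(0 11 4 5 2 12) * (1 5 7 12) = (0 11 4 7 12)(1 5 2) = [11, 5, 1, 3, 7, 2, 6, 12, 8, 9, 10, 4, 0]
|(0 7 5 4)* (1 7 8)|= 6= |(0 8 1 7 5 4)|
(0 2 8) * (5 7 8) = (0 2 5 7 8) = [2, 1, 5, 3, 4, 7, 6, 8, 0]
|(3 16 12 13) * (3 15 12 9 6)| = |(3 16 9 6)(12 13 15)| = 12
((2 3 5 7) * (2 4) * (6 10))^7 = ((2 3 5 7 4)(6 10))^7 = (2 5 4 3 7)(6 10)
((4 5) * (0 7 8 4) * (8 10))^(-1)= ((0 7 10 8 4 5))^(-1)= (0 5 4 8 10 7)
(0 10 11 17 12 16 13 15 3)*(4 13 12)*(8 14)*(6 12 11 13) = (0 10 13 15 3)(4 6 12 16 11 17)(8 14) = [10, 1, 2, 0, 6, 5, 12, 7, 14, 9, 13, 17, 16, 15, 8, 3, 11, 4]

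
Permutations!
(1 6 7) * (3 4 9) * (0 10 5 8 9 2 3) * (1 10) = (0 1 6 7 10 5 8 9)(2 3 4) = [1, 6, 3, 4, 2, 8, 7, 10, 9, 0, 5]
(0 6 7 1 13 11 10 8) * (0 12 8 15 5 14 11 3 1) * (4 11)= (0 6 7)(1 13 3)(4 11 10 15 5 14)(8 12)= [6, 13, 2, 1, 11, 14, 7, 0, 12, 9, 15, 10, 8, 3, 4, 5]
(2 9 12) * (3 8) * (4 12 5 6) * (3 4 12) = (2 9 5 6 12)(3 8 4) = [0, 1, 9, 8, 3, 6, 12, 7, 4, 5, 10, 11, 2]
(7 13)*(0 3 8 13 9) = (0 3 8 13 7 9) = [3, 1, 2, 8, 4, 5, 6, 9, 13, 0, 10, 11, 12, 7]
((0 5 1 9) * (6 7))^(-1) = (0 9 1 5)(6 7) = ((0 5 1 9)(6 7))^(-1)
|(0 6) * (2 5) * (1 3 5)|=|(0 6)(1 3 5 2)|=4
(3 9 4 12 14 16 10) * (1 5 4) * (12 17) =(1 5 4 17 12 14 16 10 3 9) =[0, 5, 2, 9, 17, 4, 6, 7, 8, 1, 3, 11, 14, 13, 16, 15, 10, 12]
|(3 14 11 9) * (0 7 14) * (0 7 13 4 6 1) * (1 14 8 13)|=18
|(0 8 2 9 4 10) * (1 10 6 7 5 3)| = 11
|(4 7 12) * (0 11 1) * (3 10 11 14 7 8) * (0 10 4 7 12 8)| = |(0 14 12 7 8 3 4)(1 10 11)| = 21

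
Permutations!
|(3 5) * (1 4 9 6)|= |(1 4 9 6)(3 5)|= 4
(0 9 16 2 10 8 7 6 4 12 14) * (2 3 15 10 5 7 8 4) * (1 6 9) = (0 1 6 2 5 7 9 16 3 15 10 4 12 14) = [1, 6, 5, 15, 12, 7, 2, 9, 8, 16, 4, 11, 14, 13, 0, 10, 3]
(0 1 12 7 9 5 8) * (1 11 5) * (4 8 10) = (0 11 5 10 4 8)(1 12 7 9) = [11, 12, 2, 3, 8, 10, 6, 9, 0, 1, 4, 5, 7]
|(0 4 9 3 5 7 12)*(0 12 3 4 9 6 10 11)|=6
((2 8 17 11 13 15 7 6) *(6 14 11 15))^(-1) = (2 6 13 11 14 7 15 17 8)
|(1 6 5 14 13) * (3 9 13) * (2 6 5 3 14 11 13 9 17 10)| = |(1 5 11 13)(2 6 3 17 10)| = 20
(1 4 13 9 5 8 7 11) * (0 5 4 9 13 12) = (13)(0 5 8 7 11 1 9 4 12) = [5, 9, 2, 3, 12, 8, 6, 11, 7, 4, 10, 1, 0, 13]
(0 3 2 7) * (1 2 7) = (0 3 7)(1 2) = [3, 2, 1, 7, 4, 5, 6, 0]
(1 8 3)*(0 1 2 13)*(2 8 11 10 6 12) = (0 1 11 10 6 12 2 13)(3 8) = [1, 11, 13, 8, 4, 5, 12, 7, 3, 9, 6, 10, 2, 0]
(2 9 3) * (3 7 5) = [0, 1, 9, 2, 4, 3, 6, 5, 8, 7] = (2 9 7 5 3)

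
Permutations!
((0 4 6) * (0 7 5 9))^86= (0 6 5)(4 7 9)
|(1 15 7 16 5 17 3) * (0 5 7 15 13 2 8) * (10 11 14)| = 24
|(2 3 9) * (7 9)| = 4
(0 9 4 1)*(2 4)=[9, 0, 4, 3, 1, 5, 6, 7, 8, 2]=(0 9 2 4 1)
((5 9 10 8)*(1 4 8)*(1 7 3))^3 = ((1 4 8 5 9 10 7 3))^3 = (1 5 7 4 9 3 8 10)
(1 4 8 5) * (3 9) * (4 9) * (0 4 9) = (0 4 8 5 1)(3 9) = [4, 0, 2, 9, 8, 1, 6, 7, 5, 3]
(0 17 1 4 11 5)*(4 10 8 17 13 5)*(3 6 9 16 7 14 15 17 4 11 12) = (0 13 5)(1 10 8 4 12 3 6 9 16 7 14 15 17) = [13, 10, 2, 6, 12, 0, 9, 14, 4, 16, 8, 11, 3, 5, 15, 17, 7, 1]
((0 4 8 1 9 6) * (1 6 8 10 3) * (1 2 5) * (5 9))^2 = ((0 4 10 3 2 9 8 6)(1 5))^2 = (0 10 2 8)(3 9 6 4)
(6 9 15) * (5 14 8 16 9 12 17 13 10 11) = (5 14 8 16 9 15 6 12 17 13 10 11) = [0, 1, 2, 3, 4, 14, 12, 7, 16, 15, 11, 5, 17, 10, 8, 6, 9, 13]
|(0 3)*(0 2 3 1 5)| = |(0 1 5)(2 3)| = 6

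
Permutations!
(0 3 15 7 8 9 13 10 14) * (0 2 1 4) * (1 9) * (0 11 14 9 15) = (0 3)(1 4 11 14 2 15 7 8)(9 13 10) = [3, 4, 15, 0, 11, 5, 6, 8, 1, 13, 9, 14, 12, 10, 2, 7]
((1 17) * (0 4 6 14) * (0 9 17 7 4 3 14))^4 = ((0 3 14 9 17 1 7 4 6))^4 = (0 17 6 9 4 14 7 3 1)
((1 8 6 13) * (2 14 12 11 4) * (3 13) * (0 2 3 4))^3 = ((0 2 14 12 11)(1 8 6 4 3 13))^3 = (0 12 2 11 14)(1 4)(3 8)(6 13)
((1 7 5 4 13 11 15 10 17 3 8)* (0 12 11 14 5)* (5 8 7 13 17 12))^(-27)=(0 17)(1 13 14 8)(3 5)(4 7)(10 12 11 15)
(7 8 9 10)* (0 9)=(0 9 10 7 8)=[9, 1, 2, 3, 4, 5, 6, 8, 0, 10, 7]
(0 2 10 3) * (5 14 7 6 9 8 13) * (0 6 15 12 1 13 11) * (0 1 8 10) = (0 2)(1 13 5 14 7 15 12 8 11)(3 6 9 10) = [2, 13, 0, 6, 4, 14, 9, 15, 11, 10, 3, 1, 8, 5, 7, 12]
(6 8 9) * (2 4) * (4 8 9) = [0, 1, 8, 3, 2, 5, 9, 7, 4, 6] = (2 8 4)(6 9)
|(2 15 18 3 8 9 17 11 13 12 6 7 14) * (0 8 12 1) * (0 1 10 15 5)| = 16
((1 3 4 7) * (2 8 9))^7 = ((1 3 4 7)(2 8 9))^7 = (1 7 4 3)(2 8 9)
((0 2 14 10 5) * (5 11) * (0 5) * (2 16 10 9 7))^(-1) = (0 11 10 16)(2 7 9 14)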